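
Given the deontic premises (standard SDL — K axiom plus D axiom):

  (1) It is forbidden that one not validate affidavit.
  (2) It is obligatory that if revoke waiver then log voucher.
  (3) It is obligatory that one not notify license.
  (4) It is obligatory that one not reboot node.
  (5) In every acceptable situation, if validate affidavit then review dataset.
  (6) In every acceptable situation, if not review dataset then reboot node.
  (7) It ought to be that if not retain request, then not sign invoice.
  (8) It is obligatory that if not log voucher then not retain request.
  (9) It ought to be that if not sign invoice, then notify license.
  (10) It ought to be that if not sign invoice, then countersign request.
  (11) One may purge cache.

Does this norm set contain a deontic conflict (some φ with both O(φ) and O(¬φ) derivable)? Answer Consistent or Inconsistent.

Consistent

Premise 6 is O(¬review_dataset → reboot_node), but O(¬review_dataset) is not derivable from the premises, so it does not yield O(reboot_node).
So O(reboot_node) is not derivable, and the apparent clash with O(¬reboot_node) does not arise.
A world satisfying every obligation exists (e.g. countersign_request=false, log_voucher=true, notify_license=false, purge_cache=false, reboot_node=false, retain_request=true, review_dataset=true, revoke_waiver=false, sign_invoice=true, validate_affidavit=true); no atom is both obligatory and forbidden, so the set is consistent.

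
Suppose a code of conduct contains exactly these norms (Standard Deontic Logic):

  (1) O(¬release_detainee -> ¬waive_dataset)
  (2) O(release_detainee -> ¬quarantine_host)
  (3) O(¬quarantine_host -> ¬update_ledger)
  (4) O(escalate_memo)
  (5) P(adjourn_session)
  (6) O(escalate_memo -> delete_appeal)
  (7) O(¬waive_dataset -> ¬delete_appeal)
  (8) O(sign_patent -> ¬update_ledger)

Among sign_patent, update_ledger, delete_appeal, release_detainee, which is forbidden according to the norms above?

Premise 4 states O(escalate_memo) outright.
With premise 6, O(escalate_memo -> delete_appeal), the K-axiom yields O(delete_appeal).
Premise 7 is O(¬waive_dataset -> ¬delete_appeal); contrapositively O(delete_appeal -> waive_dataset). Since O(delete_appeal) holds, K gives O(waive_dataset).
Premise 1, O(¬release_detainee -> ¬waive_dataset), contraposes to O(waive_dataset -> release_detainee); with O(waive_dataset) we get O(release_detainee).
From O(release_detainee) and premise 2, O(release_detainee -> ¬quarantine_host), we obtain O(¬quarantine_host).
With premise 3, O(¬quarantine_host -> ¬update_ledger), the K-axiom yields O(¬update_ledger).
So O(¬update_ledger) holds, i.e. update_ledger is forbidden. None of the other listed options is forbidden under the premises.

update_ledger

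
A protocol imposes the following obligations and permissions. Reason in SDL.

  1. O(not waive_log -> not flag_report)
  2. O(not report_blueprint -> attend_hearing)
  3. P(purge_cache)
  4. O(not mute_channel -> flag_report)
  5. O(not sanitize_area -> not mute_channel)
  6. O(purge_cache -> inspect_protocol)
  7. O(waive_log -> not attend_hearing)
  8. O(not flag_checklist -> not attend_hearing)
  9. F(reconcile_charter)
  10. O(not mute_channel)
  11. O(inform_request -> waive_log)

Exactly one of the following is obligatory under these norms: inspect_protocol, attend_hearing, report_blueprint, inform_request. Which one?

report_blueprint

Premise 10 gives O(not mute_channel).
With premise 4, O(not mute_channel -> flag_report), the K-axiom yields O(flag_report).
Premise 1 is O(not waive_log -> not flag_report); contrapositively O(flag_report -> waive_log). Since O(flag_report) holds, K gives O(waive_log).
Applying K to premise 7 (O(waive_log -> not attend_hearing)) and O(waive_log) yields O(not attend_hearing).
Premise 2 is O(not report_blueprint -> attend_hearing); contrapositively O(not attend_hearing -> report_blueprint). Since O(not attend_hearing) holds, K gives O(report_blueprint).
So O(report_blueprint) holds — report_blueprint is obligatory. None of the other listed options is made obligatory by any chain of premises.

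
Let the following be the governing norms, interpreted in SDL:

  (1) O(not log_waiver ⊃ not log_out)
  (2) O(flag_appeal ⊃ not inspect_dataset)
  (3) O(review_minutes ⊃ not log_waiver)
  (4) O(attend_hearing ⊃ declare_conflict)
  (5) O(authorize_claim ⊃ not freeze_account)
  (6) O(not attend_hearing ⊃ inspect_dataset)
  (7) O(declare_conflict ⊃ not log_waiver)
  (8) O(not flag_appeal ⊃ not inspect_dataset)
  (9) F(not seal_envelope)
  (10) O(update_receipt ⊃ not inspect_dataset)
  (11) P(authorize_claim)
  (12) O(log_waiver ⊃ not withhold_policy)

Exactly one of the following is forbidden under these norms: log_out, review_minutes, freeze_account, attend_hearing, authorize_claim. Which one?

log_out

Premises 8 and 2 are O(not flag_appeal ⊃ not inspect_dataset) and O(flag_appeal ⊃ not inspect_dataset); every ideal world satisfies not flag_appeal or flag_appeal, so in either case not inspect_dataset holds — hence O(not inspect_dataset).
Premise 6 is O(not attend_hearing ⊃ inspect_dataset); contrapositively O(not inspect_dataset ⊃ attend_hearing). Since O(not inspect_dataset) holds, K gives O(attend_hearing).
With premise 4, O(attend_hearing ⊃ declare_conflict), the K-axiom yields O(declare_conflict).
With premise 7, O(declare_conflict ⊃ not log_waiver), the K-axiom yields O(not log_waiver).
From O(not log_waiver) and premise 1, O(not log_waiver ⊃ not log_out), we obtain O(not log_out).
So O(not log_out) holds, i.e. log_out is forbidden. None of the other listed options is forbidden under the premises.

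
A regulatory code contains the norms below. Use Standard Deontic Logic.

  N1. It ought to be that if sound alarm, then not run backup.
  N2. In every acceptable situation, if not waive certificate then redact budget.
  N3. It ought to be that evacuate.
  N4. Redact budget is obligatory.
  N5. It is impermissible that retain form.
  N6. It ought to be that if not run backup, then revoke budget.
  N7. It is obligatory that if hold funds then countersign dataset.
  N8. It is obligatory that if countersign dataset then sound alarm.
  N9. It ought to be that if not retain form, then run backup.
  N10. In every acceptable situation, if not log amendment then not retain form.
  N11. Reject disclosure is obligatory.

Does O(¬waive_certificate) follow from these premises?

No

Premise 2 is O(¬waive_certificate → redact_budget); even if O(redact_budget) held, inferring O(¬waive_certificate) would be affirming the consequent — invalid.
No other premise forces O(¬waive_certificate). An ideal world satisfying every premise can still have ¬waive_certificate false, so O(¬waive_certificate) is not derivable.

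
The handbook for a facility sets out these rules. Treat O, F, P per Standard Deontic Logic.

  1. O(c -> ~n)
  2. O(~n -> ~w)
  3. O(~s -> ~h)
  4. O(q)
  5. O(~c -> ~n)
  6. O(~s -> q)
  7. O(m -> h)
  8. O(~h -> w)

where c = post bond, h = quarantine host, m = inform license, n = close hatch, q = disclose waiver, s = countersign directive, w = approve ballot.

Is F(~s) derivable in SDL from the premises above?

Yes

Premises 1 and 5 are O(c -> ~n) and O(~c -> ~n); every ideal world satisfies c or ~c, so in either case ~n holds — hence O(~n).
With premise 2, O(~n -> ~w), the K-axiom yields O(~w).
Premise 8 is O(~h -> w); contrapositively O(~w -> h). Since O(~w) holds, K gives O(h).
Premise 3, O(~s -> ~h), contraposes to O(h -> s); with O(h) we get O(s).
Premises 4, 6, 7 do not contribute to this derivation.
So O(s) holds, i.e. F(~s). The claim follows.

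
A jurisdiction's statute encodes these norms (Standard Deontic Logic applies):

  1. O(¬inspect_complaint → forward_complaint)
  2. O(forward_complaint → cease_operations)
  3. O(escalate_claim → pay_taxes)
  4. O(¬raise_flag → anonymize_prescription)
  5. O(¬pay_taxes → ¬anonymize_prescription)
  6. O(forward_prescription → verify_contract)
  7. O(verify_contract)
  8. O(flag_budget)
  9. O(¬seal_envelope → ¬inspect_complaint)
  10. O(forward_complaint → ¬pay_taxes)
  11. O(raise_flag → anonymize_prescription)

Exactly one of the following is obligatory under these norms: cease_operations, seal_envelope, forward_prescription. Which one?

seal_envelope

Premises 11 and 4 are O(raise_flag → anonymize_prescription) and O(¬raise_flag → anonymize_prescription); every ideal world satisfies raise_flag or ¬raise_flag, so in either case anonymize_prescription holds — hence O(anonymize_prescription).
The contrapositive of premise 5 (O(¬pay_taxes → ¬anonymize_prescription)) is O(anonymize_prescription → pay_taxes), and O(anonymize_prescription) is already established, so O(pay_taxes).
Premise 10, O(forward_complaint → ¬pay_taxes), contraposes to O(pay_taxes → ¬forward_complaint); with O(pay_taxes) we get O(¬forward_complaint).
The contrapositive of premise 1 (O(¬inspect_complaint → forward_complaint)) is O(¬forward_complaint → inspect_complaint), and O(¬forward_complaint) is already established, so O(inspect_complaint).
Premise 9 is O(¬seal_envelope → ¬inspect_complaint); contrapositively O(inspect_complaint → seal_envelope). Since O(inspect_complaint) holds, K gives O(seal_envelope).
So O(seal_envelope) holds — seal_envelope is obligatory. None of the other listed options is made obligatory by any chain of premises.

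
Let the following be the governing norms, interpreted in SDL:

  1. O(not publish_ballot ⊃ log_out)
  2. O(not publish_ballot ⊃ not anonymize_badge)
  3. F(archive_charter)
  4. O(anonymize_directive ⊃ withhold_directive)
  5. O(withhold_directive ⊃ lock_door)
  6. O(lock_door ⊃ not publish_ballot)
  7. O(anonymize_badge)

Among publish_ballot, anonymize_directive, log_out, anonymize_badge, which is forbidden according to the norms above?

Premise 7 gives O(anonymize_badge).
Premise 2 is O(not publish_ballot ⊃ not anonymize_badge); contrapositively O(anonymize_badge ⊃ publish_ballot). Since O(anonymize_badge) holds, K gives O(publish_ballot).
Premise 6, O(lock_door ⊃ not publish_ballot), contraposes to O(publish_ballot ⊃ not lock_door); with O(publish_ballot) we get O(not lock_door).
Premise 5, O(withhold_directive ⊃ lock_door), contraposes to O(not lock_door ⊃ not withhold_directive); with O(not lock_door) we get O(not withhold_directive).
Premise 4 is O(anonymize_directive ⊃ withhold_directive); contrapositively O(not withhold_directive ⊃ not anonymize_directive). Since O(not withhold_directive) holds, K gives O(not anonymize_directive).
So O(not anonymize_directive) holds, i.e. anonymize_directive is forbidden. None of the other listed options is forbidden under the premises.

anonymize_directive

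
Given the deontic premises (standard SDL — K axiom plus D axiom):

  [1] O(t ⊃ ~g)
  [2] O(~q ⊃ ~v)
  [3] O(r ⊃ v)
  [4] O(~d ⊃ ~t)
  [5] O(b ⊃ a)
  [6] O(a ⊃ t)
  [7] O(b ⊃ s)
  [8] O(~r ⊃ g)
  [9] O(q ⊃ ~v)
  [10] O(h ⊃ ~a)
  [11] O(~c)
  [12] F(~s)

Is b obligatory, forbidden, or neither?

Premises 9 and 2 are O(q ⊃ ~v) and O(~q ⊃ ~v); every ideal world satisfies q or ~q, so in either case ~v holds — hence O(~v).
Premise 3 is O(r ⊃ v); contrapositively O(~v ⊃ ~r). Since O(~v) holds, K gives O(~r).
Applying K to premise 8 (O(~r ⊃ g)) and O(~r) yields O(g).
Premise 1 is O(t ⊃ ~g); contrapositively O(g ⊃ ~t). Since O(g) holds, K gives O(~t).
The contrapositive of premise 6 (O(a ⊃ t)) is O(~t ⊃ ~a), and O(~t) is already established, so O(~a).
Premise 5 is O(b ⊃ a); contrapositively O(~a ⊃ ~b). Since O(~a) holds, K gives O(~b).
Premises 4, 7, 10, 11, 12 do not contribute to this derivation.
Thus O(~b), which is F(b): b is forbidden.

Forbidden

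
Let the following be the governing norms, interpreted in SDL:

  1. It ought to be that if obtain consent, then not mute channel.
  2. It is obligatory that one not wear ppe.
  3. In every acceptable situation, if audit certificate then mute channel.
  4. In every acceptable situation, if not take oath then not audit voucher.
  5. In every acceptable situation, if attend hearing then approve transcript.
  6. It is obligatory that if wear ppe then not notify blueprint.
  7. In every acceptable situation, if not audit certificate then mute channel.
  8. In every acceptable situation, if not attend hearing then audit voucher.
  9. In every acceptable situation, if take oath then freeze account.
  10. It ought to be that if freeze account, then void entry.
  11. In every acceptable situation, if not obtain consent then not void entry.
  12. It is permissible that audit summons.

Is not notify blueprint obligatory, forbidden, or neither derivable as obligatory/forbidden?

Neither

Premise 6 is O(wear_ppe → ¬notify_blueprint), but O(wear_ppe) is not derivable from the premises, so it does not yield O(¬notify_blueprint).
No premise or chain of K-axiom applications forces O(¬notify_blueprint), and none forces O(notify_blueprint). So ¬notify_blueprint is neither obligatory nor forbidden under these norms.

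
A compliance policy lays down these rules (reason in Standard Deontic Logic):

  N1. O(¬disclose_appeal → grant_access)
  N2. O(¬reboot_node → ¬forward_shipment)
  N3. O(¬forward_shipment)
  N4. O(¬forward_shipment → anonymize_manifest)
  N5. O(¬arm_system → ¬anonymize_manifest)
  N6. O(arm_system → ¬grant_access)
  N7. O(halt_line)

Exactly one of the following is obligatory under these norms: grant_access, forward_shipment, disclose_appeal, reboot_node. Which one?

Premise 3 states O(¬forward_shipment) outright.
With premise 4, O(¬forward_shipment → anonymize_manifest), the K-axiom yields O(anonymize_manifest).
Premise 5, O(¬arm_system → ¬anonymize_manifest), contraposes to O(anonymize_manifest → arm_system); with O(anonymize_manifest) we get O(arm_system).
Premise 6 is O(arm_system → ¬grant_access); since O(arm_system), deontic closure gives O(¬grant_access).
Premise 1, O(¬disclose_appeal → grant_access), contraposes to O(¬grant_access → disclose_appeal); with O(¬grant_access) we get O(disclose_appeal).
So O(disclose_appeal) holds — disclose_appeal is obligatory. None of the other listed options is made obligatory by any chain of premises.

disclose_appeal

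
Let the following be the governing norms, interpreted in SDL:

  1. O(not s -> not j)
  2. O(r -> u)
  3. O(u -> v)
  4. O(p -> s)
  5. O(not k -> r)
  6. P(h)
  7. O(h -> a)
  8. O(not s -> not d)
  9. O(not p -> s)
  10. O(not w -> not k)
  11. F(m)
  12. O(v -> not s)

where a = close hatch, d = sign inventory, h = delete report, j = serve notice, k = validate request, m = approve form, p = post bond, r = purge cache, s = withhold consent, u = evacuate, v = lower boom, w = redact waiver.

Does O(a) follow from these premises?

No

Premise 7 is O(h -> a), but O(h) is not derivable from the premises (the permission P(h) asserts only not O(not h), not O(h)), so it does not yield O(a).
No other premise forces O(a). An ideal world satisfying every premise can still have a false, so O(a) is not derivable.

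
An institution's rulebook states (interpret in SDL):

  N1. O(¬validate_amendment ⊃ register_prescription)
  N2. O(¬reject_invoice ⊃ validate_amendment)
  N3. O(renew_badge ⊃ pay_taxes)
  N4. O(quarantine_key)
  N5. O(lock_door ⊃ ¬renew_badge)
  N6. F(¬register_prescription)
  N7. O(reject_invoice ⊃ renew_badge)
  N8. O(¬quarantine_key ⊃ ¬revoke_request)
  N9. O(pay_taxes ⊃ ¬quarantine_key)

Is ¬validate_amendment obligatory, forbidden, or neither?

Premise 4 states O(quarantine_key) outright.
Premise 9 is O(pay_taxes ⊃ ¬quarantine_key); contrapositively O(quarantine_key ⊃ ¬pay_taxes). Since O(quarantine_key) holds, K gives O(¬pay_taxes).
The contrapositive of premise 3 (O(renew_badge ⊃ pay_taxes)) is O(¬pay_taxes ⊃ ¬renew_badge), and O(¬pay_taxes) is already established, so O(¬renew_badge).
Premise 7 is O(reject_invoice ⊃ renew_badge); contrapositively O(¬renew_badge ⊃ ¬reject_invoice). Since O(¬renew_badge) holds, K gives O(¬reject_invoice).
From O(¬reject_invoice) and premise 2, O(¬reject_invoice ⊃ validate_amendment), we obtain O(validate_amendment).
Premises 1, 5, 6, 8 do not contribute to this derivation.
Thus O(validate_amendment), which is F(¬validate_amendment): ¬validate_amendment is forbidden.

Forbidden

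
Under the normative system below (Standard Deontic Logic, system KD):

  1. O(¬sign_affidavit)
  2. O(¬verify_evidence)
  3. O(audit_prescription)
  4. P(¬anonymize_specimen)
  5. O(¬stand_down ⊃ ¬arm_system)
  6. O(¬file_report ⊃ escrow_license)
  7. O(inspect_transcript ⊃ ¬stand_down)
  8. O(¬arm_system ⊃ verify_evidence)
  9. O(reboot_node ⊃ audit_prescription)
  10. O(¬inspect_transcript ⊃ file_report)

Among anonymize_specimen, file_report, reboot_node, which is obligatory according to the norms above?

file_report

Premise 2 states O(¬verify_evidence) outright.
Premise 8 is O(¬arm_system ⊃ verify_evidence); contrapositively O(¬verify_evidence ⊃ arm_system). Since O(¬verify_evidence) holds, K gives O(arm_system).
The contrapositive of premise 5 (O(¬stand_down ⊃ ¬arm_system)) is O(arm_system ⊃ stand_down), and O(arm_system) is already established, so O(stand_down).
Premise 7 is O(inspect_transcript ⊃ ¬stand_down); contrapositively O(stand_down ⊃ ¬inspect_transcript). Since O(stand_down) holds, K gives O(¬inspect_transcript).
Premise 10 is O(¬inspect_transcript ⊃ file_report); since O(¬inspect_transcript), deontic closure gives O(file_report).
So O(file_report) holds — file_report is obligatory. None of the other listed options is made obligatory by any chain of premises.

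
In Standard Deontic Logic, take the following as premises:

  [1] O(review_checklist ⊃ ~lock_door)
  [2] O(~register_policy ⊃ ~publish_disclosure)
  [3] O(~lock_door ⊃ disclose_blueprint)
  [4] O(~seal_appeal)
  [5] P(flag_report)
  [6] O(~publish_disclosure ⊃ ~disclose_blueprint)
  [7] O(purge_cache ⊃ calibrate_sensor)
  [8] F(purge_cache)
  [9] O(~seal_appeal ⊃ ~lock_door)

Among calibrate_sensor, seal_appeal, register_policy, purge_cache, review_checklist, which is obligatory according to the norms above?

Premise 4 states O(~seal_appeal) outright.
With premise 9, O(~seal_appeal ⊃ ~lock_door), the K-axiom yields O(~lock_door).
Premise 3 is O(~lock_door ⊃ disclose_blueprint); since O(~lock_door), deontic closure gives O(disclose_blueprint).
Premise 6, O(~publish_disclosure ⊃ ~disclose_blueprint), contraposes to O(disclose_blueprint ⊃ publish_disclosure); with O(disclose_blueprint) we get O(publish_disclosure).
Premise 2, O(~register_policy ⊃ ~publish_disclosure), contraposes to O(publish_disclosure ⊃ register_policy); with O(publish_disclosure) we get O(register_policy).
So O(register_policy) holds — register_policy is obligatory. None of the other listed options is made obligatory by any chain of premises.

register_policy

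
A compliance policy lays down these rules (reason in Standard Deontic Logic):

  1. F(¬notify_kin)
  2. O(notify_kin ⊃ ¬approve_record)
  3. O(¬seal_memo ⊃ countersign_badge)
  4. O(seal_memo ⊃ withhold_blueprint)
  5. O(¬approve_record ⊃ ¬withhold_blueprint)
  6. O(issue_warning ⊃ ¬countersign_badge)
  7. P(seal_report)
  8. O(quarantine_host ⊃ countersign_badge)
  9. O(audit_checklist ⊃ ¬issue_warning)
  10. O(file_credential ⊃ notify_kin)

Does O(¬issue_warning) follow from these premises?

F(¬notify_kin) at premise 1 means O(notify_kin).
With premise 2, O(notify_kin ⊃ ¬approve_record), the K-axiom yields O(¬approve_record).
Applying K to premise 5 (O(¬approve_record ⊃ ¬withhold_blueprint)) and O(¬approve_record) yields O(¬withhold_blueprint).
Premise 4, O(seal_memo ⊃ withhold_blueprint), contraposes to O(¬withhold_blueprint ⊃ ¬seal_memo); with O(¬withhold_blueprint) we get O(¬seal_memo).
With premise 3, O(¬seal_memo ⊃ countersign_badge), the K-axiom yields O(countersign_badge).
Premise 6, O(issue_warning ⊃ ¬countersign_badge), contraposes to O(countersign_badge ⊃ ¬issue_warning); with O(countersign_badge) we get O(¬issue_warning).
Premises 7, 8, 9, 10 do not contribute to this derivation.
So O(¬issue_warning) follows.

Yes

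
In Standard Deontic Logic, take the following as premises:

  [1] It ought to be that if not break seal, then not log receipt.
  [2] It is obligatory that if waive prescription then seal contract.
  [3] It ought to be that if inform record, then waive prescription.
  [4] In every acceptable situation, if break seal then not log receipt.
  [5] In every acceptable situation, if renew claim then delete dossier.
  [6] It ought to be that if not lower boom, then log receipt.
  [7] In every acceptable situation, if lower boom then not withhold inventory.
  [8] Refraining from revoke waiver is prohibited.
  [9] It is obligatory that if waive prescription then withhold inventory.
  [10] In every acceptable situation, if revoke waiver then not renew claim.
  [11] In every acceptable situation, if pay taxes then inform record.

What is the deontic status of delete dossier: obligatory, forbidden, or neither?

Neither

Premise 5 is O(renew_claim → delete_dossier), but O(renew_claim) is not derivable from the premises, so it does not yield O(delete_dossier).
No premise or chain of K-axiom applications forces O(delete_dossier), and none forces O(¬delete_dossier). So delete_dossier is neither obligatory nor forbidden under these norms.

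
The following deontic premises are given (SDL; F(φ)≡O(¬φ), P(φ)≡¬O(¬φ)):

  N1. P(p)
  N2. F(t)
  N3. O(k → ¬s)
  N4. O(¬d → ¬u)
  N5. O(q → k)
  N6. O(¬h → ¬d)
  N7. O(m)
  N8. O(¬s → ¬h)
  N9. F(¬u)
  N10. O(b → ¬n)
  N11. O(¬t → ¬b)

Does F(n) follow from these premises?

Premise 10 is O(b → ¬n), but O(b) is not derivable from the premises, so it does not yield O(¬n).
No other premise forces O(¬n). An ideal world satisfying every premise can still have n true, so F(n) is not derivable.

No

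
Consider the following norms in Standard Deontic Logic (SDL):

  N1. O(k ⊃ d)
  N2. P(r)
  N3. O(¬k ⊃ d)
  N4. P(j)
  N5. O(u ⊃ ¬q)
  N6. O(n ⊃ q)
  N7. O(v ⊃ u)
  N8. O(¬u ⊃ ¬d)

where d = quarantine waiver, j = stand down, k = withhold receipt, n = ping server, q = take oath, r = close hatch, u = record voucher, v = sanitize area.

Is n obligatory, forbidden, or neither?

Premises 3 and 1 cover both cases: O(¬k ⊃ d) and O(k ⊃ d). Since ¬k ∨ k is a tautology, O(d) follows.
Premise 8 is O(¬u ⊃ ¬d); contrapositively O(d ⊃ u). Since O(d) holds, K gives O(u).
With premise 5, O(u ⊃ ¬q), the K-axiom yields O(¬q).
Premise 6, O(n ⊃ q), contraposes to O(¬q ⊃ ¬n); with O(¬q) we get O(¬n).
Premises 2, 4, 7 do not contribute to this derivation.
Thus O(¬n), which is F(n): n is forbidden.

Forbidden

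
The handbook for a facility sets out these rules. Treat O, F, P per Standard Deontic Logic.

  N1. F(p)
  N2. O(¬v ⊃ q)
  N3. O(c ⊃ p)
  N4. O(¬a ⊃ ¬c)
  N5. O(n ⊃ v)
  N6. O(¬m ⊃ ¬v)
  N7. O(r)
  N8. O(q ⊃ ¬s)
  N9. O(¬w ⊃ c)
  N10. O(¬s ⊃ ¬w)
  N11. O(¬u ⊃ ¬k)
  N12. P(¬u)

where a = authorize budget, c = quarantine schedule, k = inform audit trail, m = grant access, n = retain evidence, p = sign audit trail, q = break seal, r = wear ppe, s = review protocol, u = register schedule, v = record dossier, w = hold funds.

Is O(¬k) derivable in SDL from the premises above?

Premise 11 is O(¬u ⊃ ¬k), but O(¬u) is not derivable from the premises (the permission P(¬u) asserts only ¬O(u), not O(¬u)), so it does not yield O(¬k).
No other premise forces O(¬k). An ideal world satisfying every premise can still have ¬k false, so O(¬k) is not derivable.

No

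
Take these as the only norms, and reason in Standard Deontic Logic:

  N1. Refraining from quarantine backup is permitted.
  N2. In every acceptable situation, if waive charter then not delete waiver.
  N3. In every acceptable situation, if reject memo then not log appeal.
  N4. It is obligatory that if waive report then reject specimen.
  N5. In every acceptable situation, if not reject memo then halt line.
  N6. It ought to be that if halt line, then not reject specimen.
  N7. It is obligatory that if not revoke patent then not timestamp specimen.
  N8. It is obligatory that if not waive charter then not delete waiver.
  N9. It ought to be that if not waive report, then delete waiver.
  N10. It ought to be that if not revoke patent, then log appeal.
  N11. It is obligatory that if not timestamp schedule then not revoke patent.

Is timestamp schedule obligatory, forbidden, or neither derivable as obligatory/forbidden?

Obligatory

Premises 8 and 2 cover both cases: O(¬waive_charter → ¬delete_waiver) and O(waive_charter → ¬delete_waiver). Since ¬waive_charter ∨ waive_charter is a tautology, O(¬delete_waiver) follows.
Premise 9 is O(¬waive_report → delete_waiver); contrapositively O(¬delete_waiver → waive_report). Since O(¬delete_waiver) holds, K gives O(waive_report).
From O(waive_report) and premise 4, O(waive_report → reject_specimen), we obtain O(reject_specimen).
Premise 6, O(halt_line → ¬reject_specimen), contraposes to O(reject_specimen → ¬halt_line); with O(reject_specimen) we get O(¬halt_line).
Premise 5, O(¬reject_memo → halt_line), contraposes to O(¬halt_line → reject_memo); with O(¬halt_line) we get O(reject_memo).
Applying K to premise 3 (O(reject_memo → ¬log_appeal)) and O(reject_memo) yields O(¬log_appeal).
The contrapositive of premise 10 (O(¬revoke_patent → log_appeal)) is O(¬log_appeal → revoke_patent), and O(¬log_appeal) is already established, so O(revoke_patent).
The contrapositive of premise 11 (O(¬timestamp_schedule → ¬revoke_patent)) is O(revoke_patent → timestamp_schedule), and O(revoke_patent) is already established, so O(timestamp_schedule).
Premises 1, 7 do not contribute to this derivation.
Hence timestamp_schedule is obligatory.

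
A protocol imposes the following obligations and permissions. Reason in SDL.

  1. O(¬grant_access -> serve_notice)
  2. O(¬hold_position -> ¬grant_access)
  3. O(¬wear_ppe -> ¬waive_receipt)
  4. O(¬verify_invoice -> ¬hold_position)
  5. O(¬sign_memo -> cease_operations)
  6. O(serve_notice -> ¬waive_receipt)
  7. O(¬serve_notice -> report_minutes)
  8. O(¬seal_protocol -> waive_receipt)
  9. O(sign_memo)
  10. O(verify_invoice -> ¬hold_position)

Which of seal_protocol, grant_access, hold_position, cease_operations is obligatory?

Premises 10 and 4 cover both cases: O(verify_invoice -> ¬hold_position) and O(¬verify_invoice -> ¬hold_position). Since verify_invoice ∨ ¬verify_invoice is a tautology, O(¬hold_position) follows.
From O(¬hold_position) and premise 2, O(¬hold_position -> ¬grant_access), we obtain O(¬grant_access).
From O(¬grant_access) and premise 1, O(¬grant_access -> serve_notice), we obtain O(serve_notice).
Premise 6 is O(serve_notice -> ¬waive_receipt); since O(serve_notice), deontic closure gives O(¬waive_receipt).
Premise 8, O(¬seal_protocol -> waive_receipt), contraposes to O(¬waive_receipt -> seal_protocol); with O(¬waive_receipt) we get O(seal_protocol).
So O(seal_protocol) holds — seal_protocol is obligatory. None of the other listed options is made obligatory by any chain of premises.

seal_protocol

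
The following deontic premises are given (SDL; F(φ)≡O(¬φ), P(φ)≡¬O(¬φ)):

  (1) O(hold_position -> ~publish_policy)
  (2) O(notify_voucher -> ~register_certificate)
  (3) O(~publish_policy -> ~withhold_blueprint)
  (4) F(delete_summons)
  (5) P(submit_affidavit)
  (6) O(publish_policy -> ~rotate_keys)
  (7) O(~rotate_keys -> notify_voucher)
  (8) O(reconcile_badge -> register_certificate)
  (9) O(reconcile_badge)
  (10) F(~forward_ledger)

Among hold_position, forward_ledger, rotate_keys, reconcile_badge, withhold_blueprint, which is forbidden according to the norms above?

withhold_blueprint

Premise 9 gives O(reconcile_badge).
With premise 8, O(reconcile_badge -> register_certificate), the K-axiom yields O(register_certificate).
Premise 2, O(notify_voucher -> ~register_certificate), contraposes to O(register_certificate -> ~notify_voucher); with O(register_certificate) we get O(~notify_voucher).
Premise 7 is O(~rotate_keys -> notify_voucher); contrapositively O(~notify_voucher -> rotate_keys). Since O(~notify_voucher) holds, K gives O(rotate_keys).
Premise 6 is O(publish_policy -> ~rotate_keys); contrapositively O(rotate_keys -> ~publish_policy). Since O(rotate_keys) holds, K gives O(~publish_policy).
With premise 3, O(~publish_policy -> ~withhold_blueprint), the K-axiom yields O(~withhold_blueprint).
So O(~withhold_blueprint) holds, i.e. withhold_blueprint is forbidden. None of the other listed options is forbidden under the premises.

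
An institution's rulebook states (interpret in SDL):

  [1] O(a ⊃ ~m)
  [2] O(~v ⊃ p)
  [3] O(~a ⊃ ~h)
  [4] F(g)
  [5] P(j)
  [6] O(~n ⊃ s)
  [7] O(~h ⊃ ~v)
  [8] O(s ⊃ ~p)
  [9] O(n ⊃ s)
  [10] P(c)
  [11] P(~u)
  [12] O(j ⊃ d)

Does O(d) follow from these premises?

Premise 12 is O(j ⊃ d), but O(j) is not derivable from the premises (the permission P(j) asserts only ~O(~j), not O(j)), so it does not yield O(d).
No other premise forces O(d). An ideal world satisfying every premise can still have d false, so O(d) is not derivable.

No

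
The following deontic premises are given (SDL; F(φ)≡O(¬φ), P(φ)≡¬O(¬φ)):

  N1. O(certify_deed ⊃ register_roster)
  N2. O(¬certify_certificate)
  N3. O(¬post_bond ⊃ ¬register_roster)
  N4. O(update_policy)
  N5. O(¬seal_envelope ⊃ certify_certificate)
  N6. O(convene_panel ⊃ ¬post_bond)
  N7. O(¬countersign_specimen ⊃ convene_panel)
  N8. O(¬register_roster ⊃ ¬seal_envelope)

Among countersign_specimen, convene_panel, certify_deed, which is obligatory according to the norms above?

Premise 2 states O(¬certify_certificate) outright.
Premise 5, O(¬seal_envelope ⊃ certify_certificate), contraposes to O(¬certify_certificate ⊃ seal_envelope); with O(¬certify_certificate) we get O(seal_envelope).
The contrapositive of premise 8 (O(¬register_roster ⊃ ¬seal_envelope)) is O(seal_envelope ⊃ register_roster), and O(seal_envelope) is already established, so O(register_roster).
Premise 3, O(¬post_bond ⊃ ¬register_roster), contraposes to O(register_roster ⊃ post_bond); with O(register_roster) we get O(post_bond).
Premise 6, O(convene_panel ⊃ ¬post_bond), contraposes to O(post_bond ⊃ ¬convene_panel); with O(post_bond) we get O(¬convene_panel).
Premise 7, O(¬countersign_specimen ⊃ convene_panel), contraposes to O(¬convene_panel ⊃ countersign_specimen); with O(¬convene_panel) we get O(countersign_specimen).
So O(countersign_specimen) holds — countersign_specimen is obligatory. None of the other listed options is made obligatory by any chain of premises.

countersign_specimen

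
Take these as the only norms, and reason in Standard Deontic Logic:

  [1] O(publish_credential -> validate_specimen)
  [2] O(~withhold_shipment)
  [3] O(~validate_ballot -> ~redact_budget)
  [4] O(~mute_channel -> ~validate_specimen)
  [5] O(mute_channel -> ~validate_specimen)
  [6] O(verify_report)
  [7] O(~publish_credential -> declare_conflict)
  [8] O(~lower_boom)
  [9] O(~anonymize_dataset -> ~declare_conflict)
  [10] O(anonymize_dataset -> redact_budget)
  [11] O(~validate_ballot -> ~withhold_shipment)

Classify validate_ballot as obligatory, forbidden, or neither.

Premises 5 and 4 cover both cases: O(mute_channel -> ~validate_specimen) and O(~mute_channel -> ~validate_specimen). Since mute_channel ∨ ~mute_channel is a tautology, O(~validate_specimen) follows.
The contrapositive of premise 1 (O(publish_credential -> validate_specimen)) is O(~validate_specimen -> ~publish_credential), and O(~validate_specimen) is already established, so O(~publish_credential).
Premise 7 is O(~publish_credential -> declare_conflict); since O(~publish_credential), deontic closure gives O(declare_conflict).
The contrapositive of premise 9 (O(~anonymize_dataset -> ~declare_conflict)) is O(declare_conflict -> anonymize_dataset), and O(declare_conflict) is already established, so O(anonymize_dataset).
Premise 10 is O(anonymize_dataset -> redact_budget); since O(anonymize_dataset), deontic closure gives O(redact_budget).
The contrapositive of premise 3 (O(~validate_ballot -> ~redact_budget)) is O(redact_budget -> validate_ballot), and O(redact_budget) is already established, so O(validate_ballot).
Premises 2, 6, 8, 11 do not contribute to this derivation.
Hence validate_ballot is obligatory.

Obligatory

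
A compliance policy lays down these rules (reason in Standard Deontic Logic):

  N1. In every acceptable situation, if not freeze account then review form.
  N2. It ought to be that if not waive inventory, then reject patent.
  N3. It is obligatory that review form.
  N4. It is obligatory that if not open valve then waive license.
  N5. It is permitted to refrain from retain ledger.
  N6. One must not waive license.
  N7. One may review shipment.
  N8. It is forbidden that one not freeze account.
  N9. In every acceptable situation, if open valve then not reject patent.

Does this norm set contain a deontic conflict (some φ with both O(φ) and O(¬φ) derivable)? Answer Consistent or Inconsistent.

Consistent

Premise 1 is O(¬freeze_account → review_form); even if O(review_form) held, inferring O(¬freeze_account) would be affirming the consequent — invalid.
So O(¬freeze_account) is not derivable, and the apparent clash with O(freeze_account) does not arise.
A world satisfying every obligation exists (e.g. freeze_account=true, open_valve=true, reject_patent=false, retain_ledger=false, review_form=true, review_shipment=false, waive_inventory=true, waive_license=false); no atom is both obligatory and forbidden, so the set is consistent.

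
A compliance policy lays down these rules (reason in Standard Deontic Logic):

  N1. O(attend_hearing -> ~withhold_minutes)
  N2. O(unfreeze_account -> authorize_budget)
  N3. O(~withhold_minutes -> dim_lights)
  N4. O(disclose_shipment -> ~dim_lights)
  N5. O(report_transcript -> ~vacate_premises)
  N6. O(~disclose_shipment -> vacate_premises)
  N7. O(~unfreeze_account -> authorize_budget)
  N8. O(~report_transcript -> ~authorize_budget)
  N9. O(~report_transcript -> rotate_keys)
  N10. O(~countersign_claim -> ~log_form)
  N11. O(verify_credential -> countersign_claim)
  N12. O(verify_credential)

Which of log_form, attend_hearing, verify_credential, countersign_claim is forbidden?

attend_hearing

Premises 7 and 2 are O(~unfreeze_account -> authorize_budget) and O(unfreeze_account -> authorize_budget); every ideal world satisfies ~unfreeze_account or unfreeze_account, so in either case authorize_budget holds — hence O(authorize_budget).
The contrapositive of premise 8 (O(~report_transcript -> ~authorize_budget)) is O(authorize_budget -> report_transcript), and O(authorize_budget) is already established, so O(report_transcript).
Premise 5 is O(report_transcript -> ~vacate_premises); since O(report_transcript), deontic closure gives O(~vacate_premises).
The contrapositive of premise 6 (O(~disclose_shipment -> vacate_premises)) is O(~vacate_premises -> disclose_shipment), and O(~vacate_premises) is already established, so O(disclose_shipment).
Premise 4 is O(disclose_shipment -> ~dim_lights); since O(disclose_shipment), deontic closure gives O(~dim_lights).
Premise 3 is O(~withhold_minutes -> dim_lights); contrapositively O(~dim_lights -> withhold_minutes). Since O(~dim_lights) holds, K gives O(withhold_minutes).
The contrapositive of premise 1 (O(attend_hearing -> ~withhold_minutes)) is O(withhold_minutes -> ~attend_hearing), and O(withhold_minutes) is already established, so O(~attend_hearing).
So O(~attend_hearing) holds, i.e. attend_hearing is forbidden. None of the other listed options is forbidden under the premises.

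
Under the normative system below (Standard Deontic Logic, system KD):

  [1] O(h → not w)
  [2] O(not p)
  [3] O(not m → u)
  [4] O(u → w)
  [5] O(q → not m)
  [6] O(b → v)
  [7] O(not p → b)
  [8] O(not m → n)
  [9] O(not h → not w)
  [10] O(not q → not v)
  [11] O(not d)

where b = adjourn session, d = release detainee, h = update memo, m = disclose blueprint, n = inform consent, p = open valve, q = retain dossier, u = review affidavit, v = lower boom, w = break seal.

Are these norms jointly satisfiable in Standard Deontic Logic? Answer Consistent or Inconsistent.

Inconsistent

By case analysis on h: premise 1 gives O(h → not w) and premise 9 gives O(not h → not w), so O(not w) either way.
Premise 4, O(u → w), contraposes to O(not w → not u); with O(not w) we get O(not u).
Premise 3, O(not m → u), contraposes to O(not u → m); with O(not u) we get O(m).
Premise 5, O(q → not m), contraposes to O(m → not q); with O(m) we get O(not q).
With premise 10, O(not q → not v), the K-axiom yields O(not v).
Premise 6, O(b → v), contraposes to O(not v → not b); with O(not v) we get O(not b).
Premise 7 is O(not p → b); contrapositively O(not b → p). Since O(not b) holds, K gives O(p).
However, premise 2 gives O(not p).
We now have both O(p) and O(not p) — p is simultaneously obligatory and forbidden, violating the D-axiom.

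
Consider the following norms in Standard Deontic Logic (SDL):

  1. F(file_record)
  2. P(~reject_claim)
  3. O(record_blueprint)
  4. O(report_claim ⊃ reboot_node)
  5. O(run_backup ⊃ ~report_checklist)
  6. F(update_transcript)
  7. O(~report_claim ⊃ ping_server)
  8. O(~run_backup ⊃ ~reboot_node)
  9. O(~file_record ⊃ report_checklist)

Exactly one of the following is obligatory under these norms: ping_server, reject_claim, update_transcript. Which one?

Premise 1 is F(file_record), i.e. O(~file_record).
Applying K to premise 9 (O(~file_record ⊃ report_checklist)) and O(~file_record) yields O(report_checklist).
Premise 5, O(run_backup ⊃ ~report_checklist), contraposes to O(report_checklist ⊃ ~run_backup); with O(report_checklist) we get O(~run_backup).
From O(~run_backup) and premise 8, O(~run_backup ⊃ ~reboot_node), we obtain O(~reboot_node).
Premise 4, O(report_claim ⊃ reboot_node), contraposes to O(~reboot_node ⊃ ~report_claim); with O(~reboot_node) we get O(~report_claim).
Premise 7 is O(~report_claim ⊃ ping_server); since O(~report_claim), deontic closure gives O(ping_server).
So O(ping_server) holds — ping_server is obligatory. None of the other listed options is made obligatory by any chain of premises.

ping_server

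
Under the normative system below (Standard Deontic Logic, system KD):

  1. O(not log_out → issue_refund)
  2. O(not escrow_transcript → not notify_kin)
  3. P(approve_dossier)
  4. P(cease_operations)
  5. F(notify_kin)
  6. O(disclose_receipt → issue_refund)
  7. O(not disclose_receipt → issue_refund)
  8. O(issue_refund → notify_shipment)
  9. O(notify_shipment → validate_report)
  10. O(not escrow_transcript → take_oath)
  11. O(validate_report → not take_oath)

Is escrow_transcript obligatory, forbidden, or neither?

Obligatory

Premises 7 and 6 cover both cases: O(not disclose_receipt → issue_refund) and O(disclose_receipt → issue_refund). Since not disclose_receipt ∨ disclose_receipt is a tautology, O(issue_refund) follows.
Premise 8 is O(issue_refund → notify_shipment); since O(issue_refund), deontic closure gives O(notify_shipment).
Applying K to premise 9 (O(notify_shipment → validate_report)) and O(notify_shipment) yields O(validate_report).
Applying K to premise 11 (O(validate_report → not take_oath)) and O(validate_report) yields O(not take_oath).
Premise 10, O(not escrow_transcript → take_oath), contraposes to O(not take_oath → escrow_transcript); with O(not take_oath) we get O(escrow_transcript).
Premises 1, 2, 3, 4, 5 do not contribute to this derivation.
Hence escrow_transcript is obligatory.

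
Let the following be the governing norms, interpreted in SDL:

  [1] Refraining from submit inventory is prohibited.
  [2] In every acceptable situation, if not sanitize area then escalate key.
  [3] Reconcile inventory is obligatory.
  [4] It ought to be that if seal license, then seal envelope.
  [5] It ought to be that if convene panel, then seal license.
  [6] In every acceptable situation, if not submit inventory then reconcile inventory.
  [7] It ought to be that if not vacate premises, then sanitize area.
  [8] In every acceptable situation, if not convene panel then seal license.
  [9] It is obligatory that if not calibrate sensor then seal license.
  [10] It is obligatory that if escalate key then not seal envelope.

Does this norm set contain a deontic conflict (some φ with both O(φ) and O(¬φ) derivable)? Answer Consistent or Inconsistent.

Premise 6 is O(¬submit_inventory → reconcile_inventory); even if O(reconcile_inventory) held, inferring O(¬submit_inventory) would be affirming the consequent — invalid.
So O(¬submit_inventory) is not derivable, and the apparent clash with O(submit_inventory) does not arise.
A world satisfying every obligation exists (e.g. calibrate_sensor=false, convene_panel=false, escalate_key=false, reconcile_inventory=true, sanitize_area=true, seal_envelope=true, seal_license=true, submit_inventory=true, vacate_premises=false); no atom is both obligatory and forbidden, so the set is consistent.

Consistent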